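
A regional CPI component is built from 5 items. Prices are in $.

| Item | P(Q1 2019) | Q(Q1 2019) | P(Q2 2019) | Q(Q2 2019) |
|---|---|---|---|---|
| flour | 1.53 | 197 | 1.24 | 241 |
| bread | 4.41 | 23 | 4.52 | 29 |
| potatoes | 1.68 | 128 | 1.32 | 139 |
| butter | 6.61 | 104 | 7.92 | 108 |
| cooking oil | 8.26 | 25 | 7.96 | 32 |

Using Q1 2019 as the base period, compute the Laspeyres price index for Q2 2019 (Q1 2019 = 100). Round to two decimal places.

Laspeyres price index uses base-period quantities as weights.
ΣP(Q2 2019)·Q(Q1 2019) = 1.24×197 + 4.52×23 + 1.32×128 + 7.92×104 + 7.96×25 = 244.28 + 103.96 + 168.96 + 823.68 + 199 = 1539.88
ΣP(Q1 2019)·Q(Q1 2019) = 1.53×197 + 4.41×23 + 1.68×128 + 6.61×104 + 8.26×25 = 301.41 + 101.43 + 215.04 + 687.44 + 206.5 = 1511.82
Index = 1539.88 / 1511.82 × 100 = 101.8560

101.86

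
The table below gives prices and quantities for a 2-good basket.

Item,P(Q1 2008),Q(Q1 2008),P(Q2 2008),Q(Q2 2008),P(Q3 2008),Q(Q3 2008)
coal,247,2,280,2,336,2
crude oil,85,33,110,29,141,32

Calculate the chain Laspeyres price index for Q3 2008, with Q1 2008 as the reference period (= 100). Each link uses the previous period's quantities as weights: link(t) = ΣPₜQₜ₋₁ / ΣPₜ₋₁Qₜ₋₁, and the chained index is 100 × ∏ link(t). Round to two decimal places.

161.25

Link Q1 2008→Q2 2008:
ΣP(Q2 2008)Q(Q1 2008) = 280×2 + 110×33 = 560 + 3630 = 4190
ΣP(Q1 2008)Q(Q1 2008) = 247×2 + 85×33 = 494 + 2805 = 3299
link = 4190/3299 = 1.270082
Link Q2 2008→Q3 2008:
ΣP(Q3 2008)Q(Q2 2008) = 336×2 + 141×29 = 672 + 4089 = 4761
ΣP(Q2 2008)Q(Q2 2008) = 280×2 + 110×29 = 560 + 3190 = 3750
link = 4761/3750 = 1.269600
Chained index = 100 × 1.270082 × 1.269600 = 161.2496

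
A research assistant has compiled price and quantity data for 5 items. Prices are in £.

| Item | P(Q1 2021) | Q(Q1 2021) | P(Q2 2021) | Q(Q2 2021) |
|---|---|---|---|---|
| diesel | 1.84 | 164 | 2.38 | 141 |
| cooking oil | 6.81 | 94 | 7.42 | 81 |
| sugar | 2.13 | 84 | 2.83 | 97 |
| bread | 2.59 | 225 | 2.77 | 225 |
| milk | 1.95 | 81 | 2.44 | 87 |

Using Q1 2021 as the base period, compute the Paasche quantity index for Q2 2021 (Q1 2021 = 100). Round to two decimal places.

95.35

Paasche quantity index uses current-period prices as weights.
ΣP(Q2 2021)·Q(Q2 2021) = 2.38×141 + 7.42×81 + 2.83×97 + 2.77×225 + 2.44×87 = 335.58 + 601.02 + 274.51 + 623.25 + 212.28 = 2046.64
ΣP(Q2 2021)·Q(Q1 2021) = 2.38×164 + 7.42×94 + 2.83×84 + 2.77×225 + 2.44×81 = 390.32 + 697.48 + 237.72 + 623.25 + 197.64 = 2146.41
Index = 2046.64 / 2146.41 × 100 = 95.3518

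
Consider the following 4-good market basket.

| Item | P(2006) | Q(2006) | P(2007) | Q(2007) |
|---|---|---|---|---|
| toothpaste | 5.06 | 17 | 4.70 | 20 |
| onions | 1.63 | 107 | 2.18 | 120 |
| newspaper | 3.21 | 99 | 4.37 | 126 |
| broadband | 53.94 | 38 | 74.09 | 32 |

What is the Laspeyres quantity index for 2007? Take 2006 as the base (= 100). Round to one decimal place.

92.4

Laspeyres quantity index uses base-period prices as weights.
ΣP(2006)·Q(2007) = 5.06×20 + 1.63×120 + 3.21×126 + 53.94×32 = 101.2 + 195.6 + 404.46 + 1726.08 = 2427.34
ΣP(2006)·Q(2006) = 5.06×17 + 1.63×107 + 3.21×99 + 53.94×38 = 86.02 + 174.41 + 317.79 + 2049.72 = 2627.94
Index = 2427.34 / 2627.94 × 100 = 92.3666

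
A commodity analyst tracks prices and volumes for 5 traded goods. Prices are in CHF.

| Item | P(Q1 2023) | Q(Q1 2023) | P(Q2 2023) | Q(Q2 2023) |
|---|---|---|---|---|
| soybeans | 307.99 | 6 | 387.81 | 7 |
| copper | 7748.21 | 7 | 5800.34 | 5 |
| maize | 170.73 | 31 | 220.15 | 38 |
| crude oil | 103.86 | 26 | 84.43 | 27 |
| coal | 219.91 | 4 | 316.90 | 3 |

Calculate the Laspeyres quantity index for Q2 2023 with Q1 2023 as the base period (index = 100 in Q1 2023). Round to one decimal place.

Laspeyres quantity index uses base-period prices as weights.
ΣP(Q1 2023)·Q(Q2 2023) = 307.99×7 + 7748.21×5 + 170.73×38 + 103.86×27 + 219.91×3 = 2155.93 + 38741.05 + 6487.74 + 2804.22 + 659.73 = 50848.67
ΣP(Q1 2023)·Q(Q1 2023) = 307.99×6 + 7748.21×7 + 170.73×31 + 103.86×26 + 219.91×4 = 1847.94 + 54237.47 + 5292.63 + 2700.36 + 879.64 = 64958.04
Index = 50848.67 / 64958.04 × 100 = 78.2793

78.3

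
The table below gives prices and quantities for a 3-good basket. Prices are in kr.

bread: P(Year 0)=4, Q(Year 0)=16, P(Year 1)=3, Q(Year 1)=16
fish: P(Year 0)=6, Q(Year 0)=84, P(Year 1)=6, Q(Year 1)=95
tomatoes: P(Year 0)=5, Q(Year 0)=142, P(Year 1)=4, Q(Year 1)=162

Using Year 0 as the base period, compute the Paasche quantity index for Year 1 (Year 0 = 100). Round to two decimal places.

Paasche quantity index uses current-period prices as weights.
ΣP(Year 1)·Q(Year 1) = 3×16 + 6×95 + 4×162 = 48 + 570 + 648 = 1266
ΣP(Year 1)·Q(Year 0) = 3×16 + 6×84 + 4×142 = 48 + 504 + 568 = 1120
Index = 1266 / 1120 × 100 = 113.0357

113.04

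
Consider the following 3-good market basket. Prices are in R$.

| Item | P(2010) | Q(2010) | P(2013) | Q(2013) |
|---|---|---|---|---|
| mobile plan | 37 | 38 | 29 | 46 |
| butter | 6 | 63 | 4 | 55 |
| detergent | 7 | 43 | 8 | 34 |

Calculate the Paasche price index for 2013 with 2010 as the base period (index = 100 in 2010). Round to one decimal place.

80.4

Paasche price index uses current-period quantities as weights.
ΣP(2013)·Q(2013) = 29×46 + 4×55 + 8×34 = 1334 + 220 + 272 = 1826
ΣP(2010)·Q(2013) = 37×46 + 6×55 + 7×34 = 1702 + 330 + 238 = 2270
Index = 1826 / 2270 × 100 = 80.4405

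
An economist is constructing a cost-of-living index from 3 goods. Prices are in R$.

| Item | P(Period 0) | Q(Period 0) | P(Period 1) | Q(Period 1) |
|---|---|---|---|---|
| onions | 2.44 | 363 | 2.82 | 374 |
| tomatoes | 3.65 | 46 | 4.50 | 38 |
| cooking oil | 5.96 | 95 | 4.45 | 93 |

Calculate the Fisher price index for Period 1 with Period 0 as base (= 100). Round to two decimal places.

Laspeyres component (base-period weights):
ΣP(Period 1)Q(Period 0) = 2.82×363 + 4.50×46 + 4.45×95 = 1023.66 + 207 + 422.75 = 1653.41
ΣP(Period 0)Q(Period 0) = 2.44×363 + 3.65×46 + 5.96×95 = 885.72 + 167.9 + 566.2 = 1619.82
L = 1653.41 / 1619.82 × 100 = 102.0737
Paasche component (current-period weights):
ΣP(Period 1)Q(Period 1) = 2.82×374 + 4.50×38 + 4.45×93 = 1054.68 + 171 + 413.85 = 1639.53
ΣP(Period 0)Q(Period 1) = 2.44×374 + 3.65×38 + 5.96×93 = 912.56 + 138.7 + 554.28 = 1605.54
P = 1639.53 / 1605.54 × 100 = 102.1170
Fisher = √(L × P) = √(102.0737 × 102.1170) = 102.0954

102.10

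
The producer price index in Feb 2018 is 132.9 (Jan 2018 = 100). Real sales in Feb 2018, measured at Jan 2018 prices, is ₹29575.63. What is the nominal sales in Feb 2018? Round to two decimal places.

Nominal = Real × (Index/100) = 29575.63 × (132.9/100)
        = 29575.63 × 1.329 = 39306.0123

39306.01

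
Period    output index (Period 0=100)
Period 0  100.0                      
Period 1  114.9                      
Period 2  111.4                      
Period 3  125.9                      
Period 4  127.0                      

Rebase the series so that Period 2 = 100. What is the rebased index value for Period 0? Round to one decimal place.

89.8

Rebased(Period 0) = 100.0 / 111.4 × 100 = 89.7666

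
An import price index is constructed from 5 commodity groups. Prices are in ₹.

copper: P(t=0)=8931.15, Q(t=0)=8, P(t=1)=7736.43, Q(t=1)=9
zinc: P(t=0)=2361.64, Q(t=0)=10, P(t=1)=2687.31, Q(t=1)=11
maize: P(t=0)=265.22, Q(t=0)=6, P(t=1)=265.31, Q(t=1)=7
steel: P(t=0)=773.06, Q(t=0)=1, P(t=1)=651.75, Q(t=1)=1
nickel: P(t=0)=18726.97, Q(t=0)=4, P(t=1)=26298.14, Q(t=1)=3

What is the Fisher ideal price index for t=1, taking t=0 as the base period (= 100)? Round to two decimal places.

Laspeyres component (base-period weights):
ΣP(t=1)Q(t=0) = 7736.43×8 + 2687.31×10 + 265.31×6 + 651.75×1 + 26298.14×4 = 61891.44 + 26873.1 + 1591.86 + 651.75 + 105192.56 = 196200.71
ΣP(t=0)Q(t=0) = 8931.15×8 + 2361.64×10 + 265.22×6 + 773.06×1 + 18726.97×4 = 71449.2 + 23616.4 + 1591.32 + 773.06 + 74907.88 = 172337.86
L = 196200.71 / 172337.86 × 100 = 113.8466
Paasche component (current-period weights):
ΣP(t=1)Q(t=1) = 7736.43×9 + 2687.31×11 + 265.31×7 + 651.75×1 + 26298.14×3 = 69627.87 + 29560.41 + 1857.17 + 651.75 + 78894.42 = 180591.62
ΣP(t=0)Q(t=1) = 8931.15×9 + 2361.64×11 + 265.22×7 + 773.06×1 + 18726.97×3 = 80380.35 + 25978.04 + 1856.54 + 773.06 + 56180.91 = 165168.9
P = 180591.62 / 165168.9 × 100 = 109.3375
Fisher = √(L × P) = √(113.8466 × 109.3375) = 111.5693

111.57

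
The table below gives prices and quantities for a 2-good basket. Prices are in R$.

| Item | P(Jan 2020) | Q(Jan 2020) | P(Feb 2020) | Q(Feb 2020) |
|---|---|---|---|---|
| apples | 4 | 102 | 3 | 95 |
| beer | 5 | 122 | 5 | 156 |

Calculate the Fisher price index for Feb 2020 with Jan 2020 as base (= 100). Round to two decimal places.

90.89

Laspeyres component (base-period weights):
ΣP(Feb 2020)Q(Jan 2020) = 3×102 + 5×122 = 306 + 610 = 916
ΣP(Jan 2020)Q(Jan 2020) = 4×102 + 5×122 = 408 + 610 = 1018
L = 916 / 1018 × 100 = 89.9804
Paasche component (current-period weights):
ΣP(Feb 2020)Q(Feb 2020) = 3×95 + 5×156 = 285 + 780 = 1065
ΣP(Jan 2020)Q(Feb 2020) = 4×95 + 5×156 = 380 + 780 = 1160
P = 1065 / 1160 × 100 = 91.8103
Fisher = √(L × P) = √(89.9804 × 91.8103) = 90.8907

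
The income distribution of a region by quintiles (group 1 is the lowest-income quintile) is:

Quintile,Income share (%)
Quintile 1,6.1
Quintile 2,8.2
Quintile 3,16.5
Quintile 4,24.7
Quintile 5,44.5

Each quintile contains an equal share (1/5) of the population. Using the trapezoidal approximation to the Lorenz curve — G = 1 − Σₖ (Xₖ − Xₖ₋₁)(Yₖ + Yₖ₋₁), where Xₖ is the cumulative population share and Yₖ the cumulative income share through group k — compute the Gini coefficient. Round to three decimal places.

0.373

Cumulative income shares Yₖ: 0.0610, 0.1430, 0.3080, 0.5550, 1.0000
Σ (Xₖ−Xₖ₋₁)(Yₖ+Yₖ₋₁) = (1/5)(0.0610+0.0000) + (1/5)(0.1430+0.0610) + (1/5)(0.3080+0.1430) + (1/5)(0.5550+0.3080) + (1/5)(1.0000+0.5550)
  = 0.0122 + 0.0408 + 0.0902 + 0.1726 + 0.3110 = 0.6268
G = 1 − 0.6268 = 0.3732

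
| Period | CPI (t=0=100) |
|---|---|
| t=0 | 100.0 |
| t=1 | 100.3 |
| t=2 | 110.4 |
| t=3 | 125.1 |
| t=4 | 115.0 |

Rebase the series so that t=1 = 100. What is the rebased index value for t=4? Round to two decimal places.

114.66

Rebased(t=4) = 115.0 / 100.3 × 100 = 114.6560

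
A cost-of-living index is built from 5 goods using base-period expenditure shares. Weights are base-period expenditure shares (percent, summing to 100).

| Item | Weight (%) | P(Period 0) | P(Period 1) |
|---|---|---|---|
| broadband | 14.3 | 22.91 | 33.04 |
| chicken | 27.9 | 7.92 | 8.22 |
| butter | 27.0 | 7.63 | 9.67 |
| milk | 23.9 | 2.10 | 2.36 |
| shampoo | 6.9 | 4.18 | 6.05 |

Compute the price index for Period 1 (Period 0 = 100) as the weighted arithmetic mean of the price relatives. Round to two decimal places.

broadband: 14.3 × (33.04/22.91) = 14.3 × 1.442165 = 20.6230
chicken: 27.9 × (8.22/7.92) = 27.9 × 1.037879 = 28.9568
butter: 27.0 × (9.67/7.63) = 27.0 × 1.267366 = 34.2189
milk: 23.9 × (2.36/2.10) = 23.9 × 1.123810 = 26.8590
shampoo: 6.9 × (6.05/4.18) = 6.9 × 1.447368 = 9.9868
Index = Σ wᵢ·(p₁ᵢ/p₀ᵢ) = 20.6230 + 28.9568 + 34.2189 + 26.8590 + 9.9868 = 120.6445

120.64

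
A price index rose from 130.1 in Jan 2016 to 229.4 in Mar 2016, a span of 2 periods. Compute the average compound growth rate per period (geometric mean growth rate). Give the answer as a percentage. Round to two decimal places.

32.79%

Growth factor = (229.4/130.1)^(1/2) = (1.763259)^(1/2) = 1.327878
Growth rate = 1.327878 − 1 = 0.327878 = 32.7878%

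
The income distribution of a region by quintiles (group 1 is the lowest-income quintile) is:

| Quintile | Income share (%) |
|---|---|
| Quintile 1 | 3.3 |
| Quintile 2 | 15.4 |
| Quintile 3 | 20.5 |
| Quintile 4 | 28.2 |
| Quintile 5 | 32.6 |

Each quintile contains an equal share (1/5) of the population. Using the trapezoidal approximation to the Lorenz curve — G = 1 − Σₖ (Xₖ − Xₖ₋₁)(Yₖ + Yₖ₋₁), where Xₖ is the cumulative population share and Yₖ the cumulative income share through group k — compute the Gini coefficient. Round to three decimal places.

0.286

Cumulative income shares Yₖ: 0.0330, 0.1870, 0.3920, 0.6740, 1.0000
Σ (Xₖ−Xₖ₋₁)(Yₖ+Yₖ₋₁) = (1/5)(0.0330+0.0000) + (1/5)(0.1870+0.0330) + (1/5)(0.3920+0.1870) + (1/5)(0.6740+0.3920) + (1/5)(1.0000+0.6740)
  = 0.0066 + 0.0440 + 0.1158 + 0.2132 + 0.3348 = 0.7144
G = 1 − 0.7144 = 0.2856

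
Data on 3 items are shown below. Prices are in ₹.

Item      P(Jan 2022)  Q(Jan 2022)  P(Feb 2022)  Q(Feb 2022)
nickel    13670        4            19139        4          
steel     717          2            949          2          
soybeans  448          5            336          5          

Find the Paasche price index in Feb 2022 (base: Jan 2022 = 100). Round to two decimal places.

Paasche price index uses current-period quantities as weights.
ΣP(Feb 2022)·Q(Feb 2022) = 19139×4 + 949×2 + 336×5 = 76556 + 1898 + 1680 = 80134
ΣP(Jan 2022)·Q(Feb 2022) = 13670×4 + 717×2 + 448×5 = 54680 + 1434 + 2240 = 58354
Index = 80134 / 58354 × 100 = 137.3239

137.32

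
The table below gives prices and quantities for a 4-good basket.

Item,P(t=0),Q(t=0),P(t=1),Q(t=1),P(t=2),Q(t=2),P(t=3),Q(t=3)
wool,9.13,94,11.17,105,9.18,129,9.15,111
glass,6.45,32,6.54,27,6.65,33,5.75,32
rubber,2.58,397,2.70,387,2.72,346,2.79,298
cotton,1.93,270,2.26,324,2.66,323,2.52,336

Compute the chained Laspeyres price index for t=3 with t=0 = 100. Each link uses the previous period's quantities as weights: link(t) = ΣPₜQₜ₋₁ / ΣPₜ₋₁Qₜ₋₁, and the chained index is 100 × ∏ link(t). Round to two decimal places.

108.35

Link t=0→t=1:
ΣP(t=1)Q(t=0) = 11.17×94 + 6.54×32 + 2.70×397 + 2.26×270 = 1049.98 + 209.28 + 1071.9 + 610.2 = 2941.36
ΣP(t=0)Q(t=0) = 9.13×94 + 6.45×32 + 2.58×397 + 1.93×270 = 858.22 + 206.4 + 1024.26 + 521.1 = 2609.98
link = 2941.36/2609.98 = 1.126966
Link t=1→t=2:
ΣP(t=2)Q(t=1) = 9.18×105 + 6.65×27 + 2.72×387 + 2.66×324 = 963.9 + 179.55 + 1052.64 + 861.84 = 3057.93
ΣP(t=1)Q(t=1) = 11.17×105 + 6.54×27 + 2.70×387 + 2.26×324 = 1172.85 + 176.58 + 1044.9 + 732.24 = 3126.57
link = 3057.93/3126.57 = 0.978046
Link t=2→t=3:
ΣP(t=3)Q(t=2) = 9.15×129 + 5.75×33 + 2.79×346 + 2.52×323 = 1180.35 + 189.75 + 965.34 + 813.96 = 3149.4
ΣP(t=2)Q(t=2) = 9.18×129 + 6.65×33 + 2.72×346 + 2.66×323 = 1184.22 + 219.45 + 941.12 + 859.18 = 3203.97
link = 3149.4/3203.97 = 0.982968
Chained index = 100 × 1.126966 × 0.978046 × 0.982968 = 108.3452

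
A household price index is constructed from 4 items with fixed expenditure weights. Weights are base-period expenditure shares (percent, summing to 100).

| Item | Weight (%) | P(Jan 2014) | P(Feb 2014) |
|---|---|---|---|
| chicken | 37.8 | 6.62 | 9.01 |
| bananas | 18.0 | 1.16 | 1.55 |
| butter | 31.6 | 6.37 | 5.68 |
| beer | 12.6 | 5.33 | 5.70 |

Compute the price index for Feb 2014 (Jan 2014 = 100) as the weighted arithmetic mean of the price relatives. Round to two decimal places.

chicken: 37.8 × (9.01/6.62) = 37.8 × 1.361027 = 51.4468
bananas: 18.0 × (1.55/1.16) = 18.0 × 1.336207 = 24.0517
butter: 31.6 × (5.68/6.37) = 31.6 × 0.891680 = 28.1771
beer: 12.6 × (5.70/5.33) = 12.6 × 1.069418 = 13.4747
Index = Σ wᵢ·(p₁ᵢ/p₀ᵢ) = 51.4468 + 24.0517 + 28.1771 + 13.4747 = 117.1503

117.15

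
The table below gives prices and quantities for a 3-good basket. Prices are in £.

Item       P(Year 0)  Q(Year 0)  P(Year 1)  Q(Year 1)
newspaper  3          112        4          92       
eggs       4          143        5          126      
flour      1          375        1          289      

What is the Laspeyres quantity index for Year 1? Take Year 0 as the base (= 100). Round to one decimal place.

83.3

Laspeyres quantity index uses base-period prices as weights.
ΣP(Year 0)·Q(Year 1) = 3×92 + 4×126 + 1×289 = 276 + 504 + 289 = 1069
ΣP(Year 0)·Q(Year 0) = 3×112 + 4×143 + 1×375 = 336 + 572 + 375 = 1283
Index = 1069 / 1283 × 100 = 83.3203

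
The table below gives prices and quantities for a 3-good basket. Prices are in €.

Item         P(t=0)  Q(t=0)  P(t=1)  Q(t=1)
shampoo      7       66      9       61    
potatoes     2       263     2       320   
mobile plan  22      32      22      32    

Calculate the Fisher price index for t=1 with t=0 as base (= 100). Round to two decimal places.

107.34

Laspeyres component (base-period weights):
ΣP(t=1)Q(t=0) = 9×66 + 2×263 + 22×32 = 594 + 526 + 704 = 1824
ΣP(t=0)Q(t=0) = 7×66 + 2×263 + 22×32 = 462 + 526 + 704 = 1692
L = 1824 / 1692 × 100 = 107.8014
Paasche component (current-period weights):
ΣP(t=1)Q(t=1) = 9×61 + 2×320 + 22×32 = 549 + 640 + 704 = 1893
ΣP(t=0)Q(t=1) = 7×61 + 2×320 + 22×32 = 427 + 640 + 704 = 1771
P = 1893 / 1771 × 100 = 106.8888
Fisher = √(L × P) = √(107.8014 × 106.8888) = 107.3441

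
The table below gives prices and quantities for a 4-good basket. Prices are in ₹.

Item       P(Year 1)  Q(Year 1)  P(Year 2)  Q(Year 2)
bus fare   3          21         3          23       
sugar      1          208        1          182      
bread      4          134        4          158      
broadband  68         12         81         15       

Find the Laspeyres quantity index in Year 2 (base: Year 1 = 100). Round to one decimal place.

117.3

Laspeyres quantity index uses base-period prices as weights.
ΣP(Year 1)·Q(Year 2) = 3×23 + 1×182 + 4×158 + 68×15 = 69 + 182 + 632 + 1020 = 1903
ΣP(Year 1)·Q(Year 1) = 3×21 + 1×208 + 4×134 + 68×12 = 63 + 208 + 536 + 816 = 1623
Index = 1903 / 1623 × 100 = 117.2520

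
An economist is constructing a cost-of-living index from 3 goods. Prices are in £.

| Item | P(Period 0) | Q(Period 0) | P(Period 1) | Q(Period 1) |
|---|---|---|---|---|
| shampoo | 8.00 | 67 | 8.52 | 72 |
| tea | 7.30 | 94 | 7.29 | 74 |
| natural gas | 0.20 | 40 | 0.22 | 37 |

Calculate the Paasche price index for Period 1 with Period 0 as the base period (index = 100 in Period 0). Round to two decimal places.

Paasche price index uses current-period quantities as weights.
ΣP(Period 1)·Q(Period 1) = 8.52×72 + 7.29×74 + 0.22×37 = 613.44 + 539.46 + 8.14 = 1161.04
ΣP(Period 0)·Q(Period 1) = 8.00×72 + 7.30×74 + 0.20×37 = 576 + 540.2 + 7.4 = 1123.6
Index = 1161.04 / 1123.6 × 100 = 103.3321

103.33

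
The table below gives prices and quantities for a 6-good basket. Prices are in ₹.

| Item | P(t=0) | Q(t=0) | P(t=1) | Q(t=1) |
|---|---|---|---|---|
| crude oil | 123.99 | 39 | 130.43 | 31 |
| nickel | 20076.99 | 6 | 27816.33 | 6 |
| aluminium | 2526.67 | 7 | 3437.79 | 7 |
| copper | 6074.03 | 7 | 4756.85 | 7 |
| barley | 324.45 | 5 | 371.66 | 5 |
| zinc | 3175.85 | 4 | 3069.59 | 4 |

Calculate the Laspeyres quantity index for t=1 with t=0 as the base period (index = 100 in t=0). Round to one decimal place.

99.5

Laspeyres quantity index uses base-period prices as weights.
ΣP(t=0)·Q(t=1) = 123.99×31 + 20076.99×6 + 2526.67×7 + 6074.03×7 + 324.45×5 + 3175.85×4 = 3843.69 + 120461.94 + 17686.69 + 42518.21 + 1622.25 + 12703.4 = 198836.18
ΣP(t=0)·Q(t=0) = 123.99×39 + 20076.99×6 + 2526.67×7 + 6074.03×7 + 324.45×5 + 3175.85×4 = 4835.61 + 120461.94 + 17686.69 + 42518.21 + 1622.25 + 12703.4 = 199828.1
Index = 198836.18 / 199828.1 × 100 = 99.5036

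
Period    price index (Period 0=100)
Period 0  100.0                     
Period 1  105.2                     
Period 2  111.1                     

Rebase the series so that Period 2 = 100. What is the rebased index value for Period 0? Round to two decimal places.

Rebased(Period 0) = 100.0 / 111.1 × 100 = 90.0090

90.01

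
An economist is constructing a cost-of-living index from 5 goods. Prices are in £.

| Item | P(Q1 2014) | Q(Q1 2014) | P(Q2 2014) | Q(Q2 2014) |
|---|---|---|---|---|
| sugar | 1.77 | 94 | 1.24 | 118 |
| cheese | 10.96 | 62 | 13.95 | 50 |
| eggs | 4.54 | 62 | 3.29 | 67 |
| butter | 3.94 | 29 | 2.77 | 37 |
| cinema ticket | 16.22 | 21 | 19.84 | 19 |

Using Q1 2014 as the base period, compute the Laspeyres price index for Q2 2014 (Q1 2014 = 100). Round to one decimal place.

106.3

Laspeyres price index uses base-period quantities as weights.
ΣP(Q2 2014)·Q(Q1 2014) = 1.24×94 + 13.95×62 + 3.29×62 + 2.77×29 + 19.84×21 = 116.56 + 864.9 + 203.98 + 80.33 + 416.64 = 1682.41
ΣP(Q1 2014)·Q(Q1 2014) = 1.77×94 + 10.96×62 + 4.54×62 + 3.94×29 + 16.22×21 = 166.38 + 679.52 + 281.48 + 114.26 + 340.62 = 1582.26
Index = 1682.41 / 1582.26 × 100 = 106.3296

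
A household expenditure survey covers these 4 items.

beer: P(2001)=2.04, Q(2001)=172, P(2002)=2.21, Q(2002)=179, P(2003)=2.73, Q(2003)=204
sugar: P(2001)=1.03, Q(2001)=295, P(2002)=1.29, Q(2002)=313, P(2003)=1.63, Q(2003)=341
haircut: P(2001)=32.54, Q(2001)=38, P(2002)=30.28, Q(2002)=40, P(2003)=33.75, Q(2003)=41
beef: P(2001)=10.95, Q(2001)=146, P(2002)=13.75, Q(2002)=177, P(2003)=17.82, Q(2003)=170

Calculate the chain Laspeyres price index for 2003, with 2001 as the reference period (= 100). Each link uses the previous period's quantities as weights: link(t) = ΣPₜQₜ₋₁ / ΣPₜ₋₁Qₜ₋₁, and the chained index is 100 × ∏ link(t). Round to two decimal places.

139.04

Link 2001→2002:
ΣP(2002)Q(2001) = 2.21×172 + 1.29×295 + 30.28×38 + 13.75×146 = 380.12 + 380.55 + 1150.64 + 2007.5 = 3918.81
ΣP(2001)Q(2001) = 2.04×172 + 1.03×295 + 32.54×38 + 10.95×146 = 350.88 + 303.85 + 1236.52 + 1598.7 = 3489.95
link = 3918.81/3489.95 = 1.122884
Link 2002→2003:
ΣP(2003)Q(2002) = 2.73×179 + 1.63×313 + 33.75×40 + 17.82×177 = 488.67 + 510.19 + 1350 + 3154.14 = 5503
ΣP(2002)Q(2002) = 2.21×179 + 1.29×313 + 30.28×40 + 13.75×177 = 395.59 + 403.77 + 1211.2 + 2433.75 = 4444.31
link = 5503/4444.31 = 1.238212
Chained index = 100 × 1.122884 × 1.238212 = 139.0369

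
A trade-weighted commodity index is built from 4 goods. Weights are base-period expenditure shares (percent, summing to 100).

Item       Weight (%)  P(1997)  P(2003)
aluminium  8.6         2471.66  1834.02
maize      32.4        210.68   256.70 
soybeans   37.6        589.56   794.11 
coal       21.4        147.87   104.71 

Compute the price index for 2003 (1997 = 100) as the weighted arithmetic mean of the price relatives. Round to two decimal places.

aluminium: 8.6 × (1834.02/2471.66) = 8.6 × 0.742020 = 6.3814
maize: 32.4 × (256.70/210.68) = 32.4 × 1.218436 = 39.4773
soybeans: 37.6 × (794.11/589.56) = 37.6 × 1.346954 = 50.6455
coal: 21.4 × (104.71/147.87) = 21.4 × 0.708122 = 15.1538
Index = Σ wᵢ·(p₁ᵢ/p₀ᵢ) = 6.3814 + 39.4773 + 50.6455 + 15.1538 = 111.6579

111.66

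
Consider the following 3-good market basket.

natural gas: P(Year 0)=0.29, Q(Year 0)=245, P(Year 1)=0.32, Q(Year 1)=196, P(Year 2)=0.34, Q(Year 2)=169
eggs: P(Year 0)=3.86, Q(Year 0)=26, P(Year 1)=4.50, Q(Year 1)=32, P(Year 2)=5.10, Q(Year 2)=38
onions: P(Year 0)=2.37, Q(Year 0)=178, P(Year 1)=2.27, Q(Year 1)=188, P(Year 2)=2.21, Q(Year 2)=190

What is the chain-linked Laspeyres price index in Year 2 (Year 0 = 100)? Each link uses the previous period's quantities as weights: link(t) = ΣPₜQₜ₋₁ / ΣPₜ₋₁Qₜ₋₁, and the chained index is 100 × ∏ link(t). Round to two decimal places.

102.93

Link Year 0→Year 1:
ΣP(Year 1)Q(Year 0) = 0.32×245 + 4.50×26 + 2.27×178 = 78.4 + 117 + 404.06 = 599.46
ΣP(Year 0)Q(Year 0) = 0.29×245 + 3.86×26 + 2.37×178 = 71.05 + 100.36 + 421.86 = 593.27
link = 599.46/593.27 = 1.010434
Link Year 1→Year 2:
ΣP(Year 2)Q(Year 1) = 0.34×196 + 5.10×32 + 2.21×188 = 66.64 + 163.2 + 415.48 = 645.32
ΣP(Year 1)Q(Year 1) = 0.32×196 + 4.50×32 + 2.27×188 = 62.72 + 144 + 426.76 = 633.48
link = 645.32/633.48 = 1.018690
Chained index = 100 × 1.010434 × 1.018690 = 102.9319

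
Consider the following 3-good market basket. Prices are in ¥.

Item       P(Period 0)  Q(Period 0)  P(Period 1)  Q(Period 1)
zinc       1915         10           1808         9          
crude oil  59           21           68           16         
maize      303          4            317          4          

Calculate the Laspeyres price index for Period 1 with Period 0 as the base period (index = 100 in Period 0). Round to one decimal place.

Laspeyres price index uses base-period quantities as weights.
ΣP(Period 1)·Q(Period 0) = 1808×10 + 68×21 + 317×4 = 18080 + 1428 + 1268 = 20776
ΣP(Period 0)·Q(Period 0) = 1915×10 + 59×21 + 303×4 = 19150 + 1239 + 1212 = 21601
Index = 20776 / 21601 × 100 = 96.1807

96.2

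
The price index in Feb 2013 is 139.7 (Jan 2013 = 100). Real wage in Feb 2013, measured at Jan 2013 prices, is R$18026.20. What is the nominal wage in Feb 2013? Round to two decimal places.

Nominal = Real × (Index/100) = 18026.20 × (139.7/100)
        = 18026.20 × 1.397 = 25182.6014

25182.60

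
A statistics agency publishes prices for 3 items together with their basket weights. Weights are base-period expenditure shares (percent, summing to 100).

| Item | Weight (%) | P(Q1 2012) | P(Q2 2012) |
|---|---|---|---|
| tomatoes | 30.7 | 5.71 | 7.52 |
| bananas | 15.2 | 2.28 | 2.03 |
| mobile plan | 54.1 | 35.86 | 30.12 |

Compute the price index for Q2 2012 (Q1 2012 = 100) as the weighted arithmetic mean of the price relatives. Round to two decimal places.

99.41

tomatoes: 30.7 × (7.52/5.71) = 30.7 × 1.316988 = 40.4315
bananas: 15.2 × (2.03/2.28) = 15.2 × 0.890351 = 13.5333
mobile plan: 54.1 × (30.12/35.86) = 54.1 × 0.839933 = 45.4404
Index = Σ wᵢ·(p₁ᵢ/p₀ᵢ) = 40.4315 + 13.5333 + 45.4404 = 99.4052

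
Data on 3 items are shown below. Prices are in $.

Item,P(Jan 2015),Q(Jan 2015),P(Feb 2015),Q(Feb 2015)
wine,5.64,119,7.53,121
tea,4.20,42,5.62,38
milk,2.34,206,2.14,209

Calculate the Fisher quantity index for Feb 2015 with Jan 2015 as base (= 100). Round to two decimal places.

100.02

Laspeyres component (base-period weights):
ΣP(Jan 2015)Q(Feb 2015) = 5.64×121 + 4.20×38 + 2.34×209 = 682.44 + 159.6 + 489.06 = 1331.1
ΣP(Jan 2015)Q(Jan 2015) = 5.64×119 + 4.20×42 + 2.34×206 = 671.16 + 176.4 + 482.04 = 1329.6
L = 1331.1 / 1329.6 × 100 = 100.1128
Paasche component (current-period weights):
ΣP(Feb 2015)Q(Feb 2015) = 7.53×121 + 5.62×38 + 2.14×209 = 911.13 + 213.56 + 447.26 = 1571.95
ΣP(Feb 2015)Q(Jan 2015) = 7.53×119 + 5.62×42 + 2.14×206 = 896.07 + 236.04 + 440.84 = 1572.95
P = 1571.95 / 1572.95 × 100 = 99.9364
Fisher = √(L × P) = √(100.1128 × 99.9364) = 100.0246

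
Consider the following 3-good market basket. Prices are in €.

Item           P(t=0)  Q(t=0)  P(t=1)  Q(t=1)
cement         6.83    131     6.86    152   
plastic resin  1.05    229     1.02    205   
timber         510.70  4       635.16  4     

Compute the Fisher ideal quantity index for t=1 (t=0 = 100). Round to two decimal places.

Laspeyres component (base-period weights):
ΣP(t=0)Q(t=1) = 6.83×152 + 1.05×205 + 510.70×4 = 1038.16 + 215.25 + 2042.8 = 3296.21
ΣP(t=0)Q(t=0) = 6.83×131 + 1.05×229 + 510.70×4 = 894.73 + 240.45 + 2042.8 = 3177.98
L = 3296.21 / 3177.98 × 100 = 103.7203
Paasche component (current-period weights):
ΣP(t=1)Q(t=1) = 6.86×152 + 1.02×205 + 635.16×4 = 1042.72 + 209.1 + 2540.64 = 3792.46
ΣP(t=1)Q(t=0) = 6.86×131 + 1.02×229 + 635.16×4 = 898.66 + 233.58 + 2540.64 = 3672.88
P = 3792.46 / 3672.88 × 100 = 103.2558
Fisher = √(L × P) = √(103.7203 × 103.2558) = 103.4878

103.49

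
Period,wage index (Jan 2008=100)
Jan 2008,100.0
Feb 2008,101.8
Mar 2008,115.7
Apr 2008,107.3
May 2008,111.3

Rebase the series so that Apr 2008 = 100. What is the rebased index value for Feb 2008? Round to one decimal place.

94.9

Rebased(Feb 2008) = 101.8 / 107.3 × 100 = 94.8742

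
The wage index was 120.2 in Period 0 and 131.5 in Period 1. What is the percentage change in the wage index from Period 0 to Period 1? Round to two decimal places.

9.40%

Change = (131.5 − 120.2) / 120.2 × 100
       = 11.3 / 120.2 × 100 = 9.4010%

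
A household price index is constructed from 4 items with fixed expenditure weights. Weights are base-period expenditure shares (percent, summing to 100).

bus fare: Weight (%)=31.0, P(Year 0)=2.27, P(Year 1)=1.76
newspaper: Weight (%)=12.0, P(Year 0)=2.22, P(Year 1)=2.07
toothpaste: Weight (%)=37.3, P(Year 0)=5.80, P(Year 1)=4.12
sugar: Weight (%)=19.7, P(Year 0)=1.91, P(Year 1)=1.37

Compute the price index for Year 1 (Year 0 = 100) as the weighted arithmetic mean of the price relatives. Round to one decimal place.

75.9

bus fare: 31.0 × (1.76/2.27) = 31.0 × 0.775330 = 24.0352
newspaper: 12.0 × (2.07/2.22) = 12.0 × 0.932432 = 11.1892
toothpaste: 37.3 × (4.12/5.80) = 37.3 × 0.710345 = 26.4959
sugar: 19.7 × (1.37/1.91) = 19.7 × 0.717277 = 14.1304
Index = Σ wᵢ·(p₁ᵢ/p₀ᵢ) = 24.0352 + 11.1892 + 26.4959 + 14.1304 = 75.8507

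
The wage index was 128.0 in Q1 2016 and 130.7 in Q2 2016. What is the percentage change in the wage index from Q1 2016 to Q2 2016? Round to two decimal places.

Change = (130.7 − 128.0) / 128.0 × 100
       = 2.7 / 128.0 × 100 = 2.1094%

2.11%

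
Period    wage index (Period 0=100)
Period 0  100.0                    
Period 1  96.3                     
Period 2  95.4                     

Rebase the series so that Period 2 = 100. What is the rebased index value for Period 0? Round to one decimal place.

Rebased(Period 0) = 100.0 / 95.4 × 100 = 104.8218

104.8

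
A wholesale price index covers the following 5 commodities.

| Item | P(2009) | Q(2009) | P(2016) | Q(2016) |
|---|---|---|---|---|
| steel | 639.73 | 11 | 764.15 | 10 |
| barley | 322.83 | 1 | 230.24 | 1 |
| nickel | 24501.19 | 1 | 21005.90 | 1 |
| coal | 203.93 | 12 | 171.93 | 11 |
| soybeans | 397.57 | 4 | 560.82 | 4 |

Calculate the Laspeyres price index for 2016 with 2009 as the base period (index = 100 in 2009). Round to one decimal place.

94.6

Laspeyres price index uses base-period quantities as weights.
ΣP(2016)·Q(2009) = 764.15×11 + 230.24×1 + 21005.90×1 + 171.93×12 + 560.82×4 = 8405.65 + 230.24 + 21005.9 + 2063.16 + 2243.28 = 33948.23
ΣP(2009)·Q(2009) = 639.73×11 + 322.83×1 + 24501.19×1 + 203.93×12 + 397.57×4 = 7037.03 + 322.83 + 24501.19 + 2447.16 + 1590.28 = 35898.49
Index = 33948.23 / 35898.49 × 100 = 94.5673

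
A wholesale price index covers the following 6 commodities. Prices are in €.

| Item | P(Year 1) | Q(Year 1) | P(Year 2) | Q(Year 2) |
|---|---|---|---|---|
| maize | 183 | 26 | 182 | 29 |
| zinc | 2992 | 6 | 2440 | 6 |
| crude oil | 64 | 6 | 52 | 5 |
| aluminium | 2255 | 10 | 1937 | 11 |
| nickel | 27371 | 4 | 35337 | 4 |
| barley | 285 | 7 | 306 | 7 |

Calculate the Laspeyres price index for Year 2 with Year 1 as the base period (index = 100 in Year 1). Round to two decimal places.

116.18

Laspeyres price index uses base-period quantities as weights.
ΣP(Year 2)·Q(Year 1) = 182×26 + 2440×6 + 52×6 + 1937×10 + 35337×4 + 306×7 = 4732 + 14640 + 312 + 19370 + 141348 + 2142 = 182544
ΣP(Year 1)·Q(Year 1) = 183×26 + 2992×6 + 64×6 + 2255×10 + 27371×4 + 285×7 = 4758 + 17952 + 384 + 22550 + 109484 + 1995 = 157123
Index = 182544 / 157123 × 100 = 116.1790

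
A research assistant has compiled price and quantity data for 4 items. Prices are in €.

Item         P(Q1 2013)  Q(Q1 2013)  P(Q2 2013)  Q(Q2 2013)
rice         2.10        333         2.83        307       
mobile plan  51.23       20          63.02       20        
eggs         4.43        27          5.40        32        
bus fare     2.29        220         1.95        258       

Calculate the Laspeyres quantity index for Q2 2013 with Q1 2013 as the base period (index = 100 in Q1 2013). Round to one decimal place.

102.3

Laspeyres quantity index uses base-period prices as weights.
ΣP(Q1 2013)·Q(Q2 2013) = 2.10×307 + 51.23×20 + 4.43×32 + 2.29×258 = 644.7 + 1024.6 + 141.76 + 590.82 = 2401.88
ΣP(Q1 2013)·Q(Q1 2013) = 2.10×333 + 51.23×20 + 4.43×27 + 2.29×220 = 699.3 + 1024.6 + 119.61 + 503.8 = 2347.31
Index = 2401.88 / 2347.31 × 100 = 102.3248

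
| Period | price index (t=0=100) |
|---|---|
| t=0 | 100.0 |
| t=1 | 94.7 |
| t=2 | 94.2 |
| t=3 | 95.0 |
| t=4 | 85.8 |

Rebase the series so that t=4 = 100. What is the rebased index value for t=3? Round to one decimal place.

Rebased(t=3) = 95.0 / 85.8 × 100 = 110.7226

110.7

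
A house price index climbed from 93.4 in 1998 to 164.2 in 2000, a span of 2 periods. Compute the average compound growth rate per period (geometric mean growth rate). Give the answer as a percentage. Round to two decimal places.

Growth factor = (164.2/93.4)^(1/2) = (1.758030)^(1/2) = 1.325907
Growth rate = 1.325907 − 1 = 0.325907 = 32.5907%

32.59%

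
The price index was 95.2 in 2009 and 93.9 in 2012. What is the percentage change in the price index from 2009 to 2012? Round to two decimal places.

Change = (93.9 − 95.2) / 95.2 × 100
       = -1.3 / 95.2 × 100 = -1.3655%

-1.37%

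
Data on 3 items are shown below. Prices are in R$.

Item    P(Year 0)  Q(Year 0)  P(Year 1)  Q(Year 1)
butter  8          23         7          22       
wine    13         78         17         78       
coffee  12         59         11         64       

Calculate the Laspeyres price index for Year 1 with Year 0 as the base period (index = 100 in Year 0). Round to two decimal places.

Laspeyres price index uses base-period quantities as weights.
ΣP(Year 1)·Q(Year 0) = 7×23 + 17×78 + 11×59 = 161 + 1326 + 649 = 2136
ΣP(Year 0)·Q(Year 0) = 8×23 + 13×78 + 12×59 = 184 + 1014 + 708 = 1906
Index = 2136 / 1906 × 100 = 112.0672

112.07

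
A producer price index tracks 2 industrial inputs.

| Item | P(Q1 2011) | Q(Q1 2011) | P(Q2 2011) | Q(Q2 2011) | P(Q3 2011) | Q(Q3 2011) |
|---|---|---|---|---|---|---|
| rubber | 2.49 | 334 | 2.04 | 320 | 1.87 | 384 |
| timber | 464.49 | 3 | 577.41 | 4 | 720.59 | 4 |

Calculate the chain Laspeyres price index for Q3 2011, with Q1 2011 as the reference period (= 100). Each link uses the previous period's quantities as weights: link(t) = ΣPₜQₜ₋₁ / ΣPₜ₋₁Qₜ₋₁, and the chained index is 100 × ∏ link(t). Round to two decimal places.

127.45

Link Q1 2011→Q2 2011:
ΣP(Q2 2011)Q(Q1 2011) = 2.04×334 + 577.41×3 = 681.36 + 1732.23 = 2413.59
ΣP(Q1 2011)Q(Q1 2011) = 2.49×334 + 464.49×3 = 831.66 + 1393.47 = 2225.13
link = 2413.59/2225.13 = 1.084696
Link Q2 2011→Q3 2011:
ΣP(Q3 2011)Q(Q2 2011) = 1.87×320 + 720.59×4 = 598.4 + 2882.36 = 3480.76
ΣP(Q2 2011)Q(Q2 2011) = 2.04×320 + 577.41×4 = 652.8 + 2309.64 = 2962.44
link = 3480.76/2962.44 = 1.174964
Chained index = 100 × 1.084696 × 1.174964 = 127.4479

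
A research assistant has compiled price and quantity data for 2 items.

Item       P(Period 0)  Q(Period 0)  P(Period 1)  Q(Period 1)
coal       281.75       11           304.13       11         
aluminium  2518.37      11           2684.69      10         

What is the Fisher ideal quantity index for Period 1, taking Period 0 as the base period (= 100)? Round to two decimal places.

Laspeyres component (base-period weights):
ΣP(Period 0)Q(Period 1) = 281.75×11 + 2518.37×10 = 3099.25 + 25183.7 = 28282.95
ΣP(Period 0)Q(Period 0) = 281.75×11 + 2518.37×11 = 3099.25 + 27702.07 = 30801.32
L = 28282.95 / 30801.32 × 100 = 91.8238
Paasche component (current-period weights):
ΣP(Period 1)Q(Period 1) = 304.13×11 + 2684.69×10 = 3345.43 + 26846.9 = 30192.33
ΣP(Period 1)Q(Period 0) = 304.13×11 + 2684.69×11 = 3345.43 + 29531.59 = 32877.02
P = 30192.33 / 32877.02 × 100 = 91.8341
Fisher = √(L × P) = √(91.8238 × 91.8341) = 91.8290

91.83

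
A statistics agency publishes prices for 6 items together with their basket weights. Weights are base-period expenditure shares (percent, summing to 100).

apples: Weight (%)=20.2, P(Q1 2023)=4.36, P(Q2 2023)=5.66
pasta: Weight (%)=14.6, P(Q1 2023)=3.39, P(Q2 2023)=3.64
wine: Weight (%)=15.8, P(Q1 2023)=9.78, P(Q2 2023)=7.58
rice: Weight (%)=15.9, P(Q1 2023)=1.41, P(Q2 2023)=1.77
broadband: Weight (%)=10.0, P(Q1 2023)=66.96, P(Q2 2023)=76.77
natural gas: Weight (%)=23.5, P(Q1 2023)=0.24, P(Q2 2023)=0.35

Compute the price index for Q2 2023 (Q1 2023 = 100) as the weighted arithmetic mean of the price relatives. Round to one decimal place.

119.8

apples: 20.2 × (5.66/4.36) = 20.2 × 1.298165 = 26.2229
pasta: 14.6 × (3.64/3.39) = 14.6 × 1.073746 = 15.6767
wine: 15.8 × (7.58/9.78) = 15.8 × 0.775051 = 12.2458
rice: 15.9 × (1.77/1.41) = 15.9 × 1.255319 = 19.9596
broadband: 10.0 × (76.77/66.96) = 10.0 × 1.146505 = 11.4651
natural gas: 23.5 × (0.35/0.24) = 23.5 × 1.458333 = 34.2708
Index = Σ wᵢ·(p₁ᵢ/p₀ᵢ) = 26.2229 + 15.6767 + 12.2458 + 19.9596 + 11.4651 + 34.2708 = 119.8409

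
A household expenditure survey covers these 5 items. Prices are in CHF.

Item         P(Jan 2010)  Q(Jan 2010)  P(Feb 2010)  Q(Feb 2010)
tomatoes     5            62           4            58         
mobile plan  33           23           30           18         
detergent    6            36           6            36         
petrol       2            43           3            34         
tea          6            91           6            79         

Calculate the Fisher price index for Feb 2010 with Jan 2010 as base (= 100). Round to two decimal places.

Laspeyres component (base-period weights):
ΣP(Feb 2010)Q(Jan 2010) = 4×62 + 30×23 + 6×36 + 3×43 + 6×91 = 248 + 690 + 216 + 129 + 546 = 1829
ΣP(Jan 2010)Q(Jan 2010) = 5×62 + 33×23 + 6×36 + 2×43 + 6×91 = 310 + 759 + 216 + 86 + 546 = 1917
L = 1829 / 1917 × 100 = 95.4095
Paasche component (current-period weights):
ΣP(Feb 2010)Q(Feb 2010) = 4×58 + 30×18 + 6×36 + 3×34 + 6×79 = 232 + 540 + 216 + 102 + 474 = 1564
ΣP(Jan 2010)Q(Feb 2010) = 5×58 + 33×18 + 6×36 + 2×34 + 6×79 = 290 + 594 + 216 + 68 + 474 = 1642
P = 1564 / 1642 × 100 = 95.2497
Fisher = √(L × P) = √(95.4095 × 95.2497) = 95.3296

95.33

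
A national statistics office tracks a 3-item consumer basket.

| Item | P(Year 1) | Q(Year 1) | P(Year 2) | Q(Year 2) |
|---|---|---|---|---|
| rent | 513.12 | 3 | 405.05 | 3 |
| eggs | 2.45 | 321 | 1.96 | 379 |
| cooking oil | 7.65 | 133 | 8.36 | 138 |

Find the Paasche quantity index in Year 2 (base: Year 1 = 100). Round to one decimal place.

105.3

Paasche quantity index uses current-period prices as weights.
ΣP(Year 2)·Q(Year 2) = 405.05×3 + 1.96×379 + 8.36×138 = 1215.15 + 742.84 + 1153.68 = 3111.67
ΣP(Year 2)·Q(Year 1) = 405.05×3 + 1.96×321 + 8.36×133 = 1215.15 + 629.16 + 1111.88 = 2956.19
Index = 3111.67 / 2956.19 × 100 = 105.2595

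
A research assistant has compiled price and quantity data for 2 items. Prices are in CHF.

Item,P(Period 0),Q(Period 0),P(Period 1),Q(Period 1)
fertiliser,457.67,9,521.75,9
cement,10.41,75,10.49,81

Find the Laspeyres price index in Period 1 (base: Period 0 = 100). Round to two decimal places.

111.89

Laspeyres price index uses base-period quantities as weights.
ΣP(Period 1)·Q(Period 0) = 521.75×9 + 10.49×75 = 4695.75 + 786.75 = 5482.5
ΣP(Period 0)·Q(Period 0) = 457.67×9 + 10.41×75 = 4119.03 + 780.75 = 4899.78
Index = 5482.5 / 4899.78 × 100 = 111.8928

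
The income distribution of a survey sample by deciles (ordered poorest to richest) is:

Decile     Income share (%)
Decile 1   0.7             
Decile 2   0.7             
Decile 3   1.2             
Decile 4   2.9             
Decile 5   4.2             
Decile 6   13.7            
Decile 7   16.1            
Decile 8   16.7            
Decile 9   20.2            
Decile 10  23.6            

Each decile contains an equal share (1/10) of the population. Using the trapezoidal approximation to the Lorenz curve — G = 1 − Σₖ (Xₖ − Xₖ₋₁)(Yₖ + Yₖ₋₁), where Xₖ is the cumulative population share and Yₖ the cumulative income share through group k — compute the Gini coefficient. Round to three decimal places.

Cumulative income shares Yₖ: 0.0070, 0.0140, 0.0260, 0.0550, 0.0970, 0.2340, 0.3950, 0.5620, 0.7640, 1.0000
Σ (Xₖ−Xₖ₋₁)(Yₖ+Yₖ₋₁) = (1/10)(0.0070+0.0000) + (1/10)(0.0140+0.0070) + (1/10)(0.0260+0.0140) + (1/10)(0.0550+0.0260) + (1/10)(0.0970+0.0550) + (1/10)(0.2340+0.0970) + (1/10)(0.3950+0.2340) + (1/10)(0.5620+0.3950) + (1/10)(0.7640+0.5620) + (1/10)(1.0000+0.7640)
  = 0.0007 + 0.0021 + 0.0040 + 0.0081 + 0.0152 + 0.0331 + 0.0629 + 0.0957 + 0.1326 + 0.1764 = 0.5308
G = 1 − 0.5308 = 0.4692

0.469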